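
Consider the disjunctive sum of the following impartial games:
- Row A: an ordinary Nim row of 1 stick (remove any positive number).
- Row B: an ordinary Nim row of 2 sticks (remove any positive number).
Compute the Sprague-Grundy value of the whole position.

Row A is a plain Nim row of size 1, so its Grundy value is 1.
Row B is a plain Nim row of size 2, so its Grundy value is 2.
By the Sprague-Grundy theorem, the Grundy value of a sum of independent games is the XOR of the component values.
Combined value = 1 XOR 2 = 3.

3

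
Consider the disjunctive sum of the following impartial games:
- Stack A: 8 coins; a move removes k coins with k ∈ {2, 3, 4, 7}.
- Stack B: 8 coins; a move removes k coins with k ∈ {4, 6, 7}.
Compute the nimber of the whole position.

For stack A, compute g(0), g(1), … with moves {2, 3, 4, 7}:
g(0) = mex{} = 0
g(1) = mex{} = 0
g(2) = mex{0} = 1
g(3) = mex{0} = 1
g(4) = mex{0,1} = 2
g(5) = mex{0,1} = 2
g(6) = mex{1,2} = 0
g(7) = mex{0,1,2} = 3
g(8) = mex{0,2} = 1
So g(8) = 1.
Grundy values for stack B (subtraction set {4, 6, 7}):
g(0) = mex{} = 0
g(1) = mex{} = 0
g(2) = mex{} = 0
g(3) = mex{} = 0
g(4) = mex{0} = 1
g(5) = mex{0} = 1
g(6) = mex{0} = 1
g(7) = mex{0} = 1
g(8) = mex{0,1} = 2
So g(8) = 2.
By the Sprague-Grundy theorem, the Grundy value of a sum of independent games is the XOR of the component values.
Combined value = 1 XOR 2 = 3.

3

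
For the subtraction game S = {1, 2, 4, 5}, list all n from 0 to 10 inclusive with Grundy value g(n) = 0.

0, 3, 6, 9

Compute g(0), g(1), … for moves {1, 2, 4, 5}:
g(0) = mex{} = 0
g(1) = mex{0} = 1
g(2) = mex{0,1} = 2
g(3) = mex{1,2} = 0
g(4) = mex{0,2} = 1
g(5) = mex{0,1} = 2
g(6) = mex{1,2} = 0
g(7) = mex{0,2} = 1
g(8) = mex{0,1} = 2
g(9) = mex{1,2} = 0
g(10) = mex{0,2} = 1
The P-positions (g = 0) in 0..10 are 0, 3, 6, 9.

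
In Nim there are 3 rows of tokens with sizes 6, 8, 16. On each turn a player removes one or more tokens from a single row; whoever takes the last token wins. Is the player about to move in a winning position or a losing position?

Winning position

Write each in binary and XOR column by column:
  00110  (6)
  01000  (8)
  10000  (16)
  -----
  11110  (30)
The nim-sum is 30 ≠ 0, so this is an N-position: the player to move can win.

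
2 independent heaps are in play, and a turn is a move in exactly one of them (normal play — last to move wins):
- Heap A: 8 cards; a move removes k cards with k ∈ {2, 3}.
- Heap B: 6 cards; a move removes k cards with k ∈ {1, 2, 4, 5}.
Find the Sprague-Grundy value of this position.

1

Build the Grundy sequence for heap A with g(k) = mex{g(k−s) : s ∈ {2, 3}, s ≤ k}:
g(0) = mex{} = 0
g(1) = mex{} = 0
g(2) = mex{0} = 1
g(3) = mex{0} = 1
g(4) = mex{0,1} = 2
g(5) = mex{1} = 0
g(6) = mex{1,2} = 0
g(7) = mex{0,2} = 1
g(8) = mex{0} = 1
So g(8) = 1.
Build the Grundy sequence for heap B with g(k) = mex{g(k−s) : s ∈ {1, 2, 4, 5}, s ≤ k}:
g(0) = mex{} = 0
g(1) = mex{0} = 1
g(2) = mex{0,1} = 2
g(3) = mex{1,2} = 0
g(4) = mex{0,2} = 1
g(5) = mex{0,1} = 2
g(6) = mex{1,2} = 0
So g(6) = 0.
By the Sprague-Grundy theorem, the Grundy value of a sum of independent games is the XOR of the component values.
Combined value = 1 XOR 0 = 1.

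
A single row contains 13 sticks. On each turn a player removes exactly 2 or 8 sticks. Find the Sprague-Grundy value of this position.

Compute g(0), g(1), … for moves {2, 8}:
g(0) = mex{} = 0
g(1) = mex{} = 0
g(2) = mex{0} = 1
g(3) = mex{0} = 1
g(4) = mex{1} = 0
g(5) = mex{1} = 0
g(6) = mex{0} = 1
g(7) = mex{0} = 1
g(8) = mex{0,1} = 2
g(9) = mex{0,1} = 2
g(10) = mex{1,2} = 0
g(11) = mex{1,2} = 0
g(12) = mex{0} = 1
g(13) = mex{0} = 1
So g(13) = 1.

1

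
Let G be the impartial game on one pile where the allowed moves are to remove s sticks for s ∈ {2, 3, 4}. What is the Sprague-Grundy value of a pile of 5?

2

Grundy values for subtraction set {2, 3, 4}:
g(0) = mex{} = 0
g(1) = mex{} = 0
g(2) = mex{0} = 1
g(3) = mex{0} = 1
g(4) = mex{0,1} = 2
g(5) = mex{0,1} = 2
So g(5) = 2.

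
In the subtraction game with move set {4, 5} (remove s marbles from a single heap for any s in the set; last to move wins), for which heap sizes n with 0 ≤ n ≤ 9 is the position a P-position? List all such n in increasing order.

0, 1, 2, 3, 9

Build the Grundy sequence with g(k) = mex{g(k−s) : s ∈ {4, 5}, s ≤ k}:
g(0) = mex{} = 0
g(1) = mex{} = 0
g(2) = mex{} = 0
g(3) = mex{} = 0
g(4) = mex{0} = 1
g(5) = mex{0} = 1
g(6) = mex{0} = 1
g(7) = mex{0} = 1
g(8) = mex{0,1} = 2
g(9) = mex{1} = 0
The P-positions (g = 0) in 0..9 are 0, 1, 2, 3, 9.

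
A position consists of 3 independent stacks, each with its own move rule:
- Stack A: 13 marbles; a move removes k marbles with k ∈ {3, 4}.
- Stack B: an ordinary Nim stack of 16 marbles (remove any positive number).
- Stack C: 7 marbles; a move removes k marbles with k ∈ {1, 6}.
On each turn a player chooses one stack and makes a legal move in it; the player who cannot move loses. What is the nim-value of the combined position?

18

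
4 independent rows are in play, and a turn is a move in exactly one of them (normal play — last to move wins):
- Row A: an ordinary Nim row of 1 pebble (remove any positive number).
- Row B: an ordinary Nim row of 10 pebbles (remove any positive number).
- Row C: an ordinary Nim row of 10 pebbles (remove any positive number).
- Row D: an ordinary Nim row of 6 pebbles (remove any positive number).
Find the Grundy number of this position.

7

Row A is a plain Nim row of size 1, so its Grundy value is 1.
Row B is a plain Nim row of size 10, so its Grundy value is 10.
Row C is a plain Nim row of size 10, so its Grundy value is 10.
Row D is a plain Nim row of size 6, so its Grundy value is 6.
The value of a disjunctive sum is the nim-sum of the parts.
Combined value = 1 ⊕ 10 ⊕ 10 ⊕ 6 = 7.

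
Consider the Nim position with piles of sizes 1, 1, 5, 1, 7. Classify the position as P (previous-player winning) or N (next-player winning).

Write each in binary and XOR column by column:
  001  (1)
  001  (1)
  101  (5)
  001  (1)
  111  (7)
  ---
  011  (3)
The nim-sum is 3 ≠ 0, so this is an N-position: the player to move can win.

N-position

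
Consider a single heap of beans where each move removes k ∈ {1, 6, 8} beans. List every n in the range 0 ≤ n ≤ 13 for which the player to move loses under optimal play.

0, 2, 4, 7, 9, 11

Grundy values for subtraction set {1, 6, 8}:
g(0) = mex{} = 0
g(1) = mex{0} = 1
g(2) = mex{1} = 0
g(3) = mex{0} = 1
g(4) = mex{1} = 0
g(5) = mex{0} = 1
g(6) = mex{0,1} = 2
g(7) = mex{1,2} = 0
g(8) = mex{0} = 1
g(9) = mex{1} = 0
g(10) = mex{0} = 1
g(11) = mex{1} = 0
g(12) = mex{0,2} = 1
g(13) = mex{0,1} = 2
The P-positions (g = 0) in 0..13 are 0, 2, 4, 7, 9, 11.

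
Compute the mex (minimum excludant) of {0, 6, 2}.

0 is in the set but 1 is not, so the mex is 1.

1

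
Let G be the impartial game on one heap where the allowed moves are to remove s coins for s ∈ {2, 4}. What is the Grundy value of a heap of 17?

Grundy values for subtraction set {2, 4}:
k:     0  1  2  3  4  5  6  7  8  9 10 11 12 13 14 15 16 17
g(k):  0  0  1  1  2  2  0  0  1  1  2  2  0  0  1  1  2  2
So g(17) = 2.

2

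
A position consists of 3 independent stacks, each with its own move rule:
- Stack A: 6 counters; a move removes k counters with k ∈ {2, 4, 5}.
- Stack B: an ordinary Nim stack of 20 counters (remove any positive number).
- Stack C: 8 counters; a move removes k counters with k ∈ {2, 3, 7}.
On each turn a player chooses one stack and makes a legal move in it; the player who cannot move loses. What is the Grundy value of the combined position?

Build the Grundy sequence for stack A with g(k) = mex{g(k−s) : s ∈ {2, 4, 5}, s ≤ k}:
g(0) = mex{} = 0
g(1) = mex{} = 0
g(2) = mex{0} = 1
g(3) = mex{0} = 1
g(4) = mex{0,1} = 2
g(5) = mex{0,1} = 2
g(6) = mex{0,1,2} = 3
So g(6) = 3.
Stack B is a plain Nim stack of size 20, so its Grundy value is 20.
Grundy values for stack C (subtraction set {2, 3, 7}):
k:     0  1  2  3  4  5  6  7  8
g(k):  0  0  1  1  2  0  0  1  1
So g(8) = 1.
By the Sprague-Grundy theorem, the Grundy value of a sum of independent games is the XOR of the component values.
Combined value = 3 ⊕ 20 ⊕ 1 = 22.

22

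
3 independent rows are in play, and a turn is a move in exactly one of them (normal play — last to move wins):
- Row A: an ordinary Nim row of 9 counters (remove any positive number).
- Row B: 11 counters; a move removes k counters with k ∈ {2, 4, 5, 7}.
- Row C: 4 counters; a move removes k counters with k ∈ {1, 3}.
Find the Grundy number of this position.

Row A is a plain Nim row of size 9, so its Grundy value is 9.
Build the Grundy sequence for row B with g(k) = mex{g(k−s) : s ∈ {2, 4, 5, 7}, s ≤ k}:
k:     0  1  2  3  4  5  6  7  8  9 10 11
g(k):  0  0  1  1  2  2  3  3  4  0  0  1
So g(11) = 1.
Grundy values for row C (subtraction set {1, 3}):
g(0) = mex{} = 0
g(1) = mex{0} = 1
g(2) = mex{1} = 0
g(3) = mex{0} = 1
g(4) = mex{1} = 0
So g(4) = 0.
The value of a disjunctive sum is the nim-sum of the parts.
Combined value = 9 ⊕ 1 ⊕ 0 = 8.

8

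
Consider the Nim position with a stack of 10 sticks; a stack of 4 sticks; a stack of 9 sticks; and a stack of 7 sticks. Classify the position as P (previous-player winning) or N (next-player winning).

P-position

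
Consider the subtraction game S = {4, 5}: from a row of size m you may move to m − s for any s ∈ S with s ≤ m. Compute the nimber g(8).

2

Build the Grundy sequence with g(k) = mex{g(k−s) : s ∈ {4, 5}, s ≤ k}:
g(0) = mex{} = 0
g(1) = mex{} = 0
g(2) = mex{} = 0
g(3) = mex{} = 0
g(4) = mex{0} = 1
g(5) = mex{0} = 1
g(6) = mex{0} = 1
g(7) = mex{0} = 1
g(8) = mex{0,1} = 2
So g(8) = 2.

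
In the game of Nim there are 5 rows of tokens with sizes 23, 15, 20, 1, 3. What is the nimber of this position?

14

Compute the nim-sum pairwise:
23 ⊕ 15 = 24
24 ⊕ 20 = 12
12 ⊕ 1 = 13
13 ⊕ 3 = 14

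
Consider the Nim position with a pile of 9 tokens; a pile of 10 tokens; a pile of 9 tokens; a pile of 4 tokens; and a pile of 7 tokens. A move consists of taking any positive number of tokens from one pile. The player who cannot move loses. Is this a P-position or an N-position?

N-position

Compute the nim-sum pairwise:
9 ^ 10 = 3
3 ^ 9 = 10
10 ^ 4 = 14
14 ^ 7 = 9
The nim-sum is 9 ≠ 0, so this is an N-position: the player to move can win.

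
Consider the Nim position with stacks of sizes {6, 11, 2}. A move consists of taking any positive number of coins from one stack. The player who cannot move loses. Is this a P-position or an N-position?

Nim-sum: 6 ^ 11 ^ 2 = 15.
The nim-sum is 15 ≠ 0, so this is an N-position: the player to move can win.

N-position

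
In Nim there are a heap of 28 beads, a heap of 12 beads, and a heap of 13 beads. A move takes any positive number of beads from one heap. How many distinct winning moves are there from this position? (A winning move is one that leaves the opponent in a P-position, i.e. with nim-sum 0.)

1

Compute the nim-sum pairwise:
28 ^ 12 = 16
16 ^ 13 = 29
The overall nim-sum is X = 29. A heap of size p has a winning move iff p XOR X < p (reduce it to p XOR X).
  28: 28 XOR 29 = 1 < 28 — winning move (to 1).
  12: 12 XOR 29 = 17 ≥ 12 — no move.
  13: 13 XOR 29 = 16 ≥ 13 — no move.
That gives 1 winning move.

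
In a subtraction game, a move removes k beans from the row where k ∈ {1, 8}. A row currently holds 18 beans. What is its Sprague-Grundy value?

Grundy values for subtraction set {1, 8}:
k:     0  1  2  3  4  5  6  7  8  9 10 11 12 13 14 15 16 17 18
g(k):  0  1  0  1  0  1  0  1  2  0  1  0  1  0  1  0  1  2  0
So g(18) = 0.

0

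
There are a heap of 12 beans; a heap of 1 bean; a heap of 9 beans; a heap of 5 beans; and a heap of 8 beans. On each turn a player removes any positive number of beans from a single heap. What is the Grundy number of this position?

9

Nim-sum: 12 XOR 1 XOR 9 XOR 5 XOR 8 = 9.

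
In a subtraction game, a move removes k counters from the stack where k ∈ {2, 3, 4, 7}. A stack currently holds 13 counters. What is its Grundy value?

1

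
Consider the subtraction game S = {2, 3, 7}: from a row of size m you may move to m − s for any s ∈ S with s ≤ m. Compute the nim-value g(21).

0

Build the Grundy sequence with g(k) = mex{g(k−s) : s ∈ {2, 3, 7}, s ≤ k}:
k:     0  1  2  3  4  5  6  7  8  9 10 11 12 13 14 15 16 17 18 19 20 21
g(k):  0  0  1  1  2  0  0  1  1  2  0  0  1  1  2  0  0  1  1  2  0  0
So g(21) = 0.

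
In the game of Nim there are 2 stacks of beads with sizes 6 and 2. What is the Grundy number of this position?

Compute the nim-sum pairwise:
6 XOR 2 = 4

4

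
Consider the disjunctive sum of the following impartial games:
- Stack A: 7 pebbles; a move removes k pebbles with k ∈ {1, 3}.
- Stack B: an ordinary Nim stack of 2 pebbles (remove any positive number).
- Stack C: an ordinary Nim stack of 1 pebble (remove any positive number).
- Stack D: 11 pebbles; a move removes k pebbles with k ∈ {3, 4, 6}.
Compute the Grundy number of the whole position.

Grundy values for stack A (subtraction set {1, 3}):
g(0) = mex{} = 0
g(1) = mex{0} = 1
g(2) = mex{1} = 0
g(3) = mex{0} = 1
g(4) = mex{1} = 0
g(5) = mex{0} = 1
g(6) = mex{1} = 0
g(7) = mex{0} = 1
So g(7) = 1.
Stack B is a plain Nim stack of size 2, so its Grundy value is 2.
Stack C is a plain Nim stack of size 1, so its Grundy value is 1.
Grundy values for stack D (subtraction set {3, 4, 6}):
g(0) = mex{} = 0
g(1) = mex{} = 0
g(2) = mex{} = 0
g(3) = mex{0} = 1
g(4) = mex{0} = 1
g(5) = mex{0} = 1
g(6) = mex{0,1} = 2
g(7) = mex{0,1} = 2
g(8) = mex{0,1} = 2
g(9) = mex{1,2} = 0
g(10) = mex{1,2} = 0
g(11) = mex{1,2} = 0
So g(11) = 0.
By the Sprague-Grundy theorem, the Grundy value of a sum of independent games is the XOR of the component values.
Combined value = 1 ⊕ 2 ⊕ 1 ⊕ 0 = 2.

2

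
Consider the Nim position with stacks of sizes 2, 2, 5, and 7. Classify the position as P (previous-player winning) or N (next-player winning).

Compute the nim-sum pairwise:
2 ⊕ 2 = 0
0 ⊕ 5 = 5
5 ⊕ 7 = 2
The nim-sum is 2 ≠ 0, so this is an N-position: the player to move can win.

N-position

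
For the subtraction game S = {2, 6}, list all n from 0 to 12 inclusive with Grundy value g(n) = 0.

0, 1, 4, 5, 8, 9, 12

Compute g(0), g(1), … for moves {2, 6}:
g(0) = mex{} = 0
g(1) = mex{} = 0
g(2) = mex{0} = 1
g(3) = mex{0} = 1
g(4) = mex{1} = 0
g(5) = mex{1} = 0
g(6) = mex{0} = 1
g(7) = mex{0} = 1
g(8) = mex{1} = 0
g(9) = mex{1} = 0
g(10) = mex{0} = 1
g(11) = mex{0} = 1
g(12) = mex{1} = 0
The P-positions (g = 0) in 0..12 are 0, 1, 4, 5, 8, 9, 12.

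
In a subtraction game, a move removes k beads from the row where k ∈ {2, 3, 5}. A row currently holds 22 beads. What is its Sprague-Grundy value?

Build the Grundy sequence with g(k) = mex{g(k−s) : s ∈ {2, 3, 5}, s ≤ k}:
k:     0  1  2  3  4  5  6  7  8  9 10 11 12 13 14 15 16 17 18 19 20 21 22
g(k):  0  0  1  1  2  2  3  0  0  1  1  2  2  3  0  0  1  1  2  2  3  0  0
So g(22) = 0.

0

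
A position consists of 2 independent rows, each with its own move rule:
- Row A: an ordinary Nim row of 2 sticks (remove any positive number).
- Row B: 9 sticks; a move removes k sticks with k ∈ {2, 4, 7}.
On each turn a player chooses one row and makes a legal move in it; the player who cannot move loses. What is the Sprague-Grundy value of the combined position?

2

Row A is a plain Nim row of size 2, so its Grundy value is 2.
Grundy values for row B (subtraction set {2, 4, 7}):
g(0) = mex{} = 0
g(1) = mex{} = 0
g(2) = mex{0} = 1
g(3) = mex{0} = 1
g(4) = mex{0,1} = 2
g(5) = mex{0,1} = 2
g(6) = mex{1,2} = 0
g(7) = mex{0,1,2} = 3
g(8) = mex{0,2} = 1
g(9) = mex{1,2,3} = 0
So g(9) = 0.
By the Sprague-Grundy theorem, the Grundy value of a sum of independent games is the XOR of the component values.
Combined value = 2 XOR 0 = 2.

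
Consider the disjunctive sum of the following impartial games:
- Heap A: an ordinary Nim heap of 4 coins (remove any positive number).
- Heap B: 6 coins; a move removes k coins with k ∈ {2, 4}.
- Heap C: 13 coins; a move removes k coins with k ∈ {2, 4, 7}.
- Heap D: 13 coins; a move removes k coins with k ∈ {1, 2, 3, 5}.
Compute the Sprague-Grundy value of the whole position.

7

Heap A is a plain Nim heap of size 4, so its Grundy value is 4.
For heap B, compute g(0), g(1), … with moves {2, 4}:
g(0) = mex{} = 0
g(1) = mex{} = 0
g(2) = mex{0} = 1
g(3) = mex{0} = 1
g(4) = mex{0,1} = 2
g(5) = mex{0,1} = 2
g(6) = mex{1,2} = 0
So g(6) = 0.
Build the Grundy sequence for heap C with g(k) = mex{g(k−s) : s ∈ {2, 4, 7}, s ≤ k}:
g(0) = mex{} = 0
g(1) = mex{} = 0
g(2) = mex{0} = 1
g(3) = mex{0} = 1
g(4) = mex{0,1} = 2
g(5) = mex{0,1} = 2
g(6) = mex{1,2} = 0
g(7) = mex{0,1,2} = 3
g(8) = mex{0,2} = 1
g(9) = mex{1,2,3} = 0
g(10) = mex{0,1} = 2
g(11) = mex{0,2,3} = 1
g(12) = mex{1,2} = 0
g(13) = mex{0,1} = 2
So g(13) = 2.
Build the Grundy sequence for heap D with g(k) = mex{g(k−s) : s ∈ {1, 2, 3, 5}, s ≤ k}:
g(0) = mex{} = 0
g(1) = mex{0} = 1
g(2) = mex{0,1} = 2
g(3) = mex{0,1,2} = 3
g(4) = mex{1,2,3} = 0
g(5) = mex{0,2,3} = 1
g(6) = mex{0,1,3} = 2
g(7) = mex{0,1,2} = 3
g(8) = mex{1,2,3} = 0
g(9) = mex{0,2,3} = 1
g(10) = mex{0,1,3} = 2
g(11) = mex{0,1,2} = 3
g(12) = mex{1,2,3} = 0
g(13) = mex{0,2,3} = 1
So g(13) = 1.
The value of a disjunctive sum is the nim-sum of the parts.
Combined value = 4 ⊕ 0 ⊕ 2 ⊕ 1 = 7.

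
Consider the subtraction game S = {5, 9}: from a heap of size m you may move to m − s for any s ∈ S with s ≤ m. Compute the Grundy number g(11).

Compute g(0), g(1), … for moves {5, 9}:
g(0) = mex{} = 0
g(1) = mex{} = 0
g(2) = mex{} = 0
g(3) = mex{} = 0
g(4) = mex{} = 0
g(5) = mex{0} = 1
g(6) = mex{0} = 1
g(7) = mex{0} = 1
g(8) = mex{0} = 1
g(9) = mex{0} = 1
g(10) = mex{0,1} = 2
g(11) = mex{0,1} = 2
So g(11) = 2.

2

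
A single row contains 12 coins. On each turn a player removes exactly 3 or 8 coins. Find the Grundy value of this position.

0

Build the Grundy sequence with g(k) = mex{g(k−s) : s ∈ {3, 8}, s ≤ k}:
g(0) = mex{} = 0
g(1) = mex{} = 0
g(2) = mex{} = 0
g(3) = mex{0} = 1
g(4) = mex{0} = 1
g(5) = mex{0} = 1
g(6) = mex{1} = 0
g(7) = mex{1} = 0
g(8) = mex{0,1} = 2
g(9) = mex{0} = 1
g(10) = mex{0} = 1
g(11) = mex{1,2} = 0
g(12) = mex{1} = 0
So g(12) = 0.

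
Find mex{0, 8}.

0 is in the set but 1 is not, so the mex is 1.

1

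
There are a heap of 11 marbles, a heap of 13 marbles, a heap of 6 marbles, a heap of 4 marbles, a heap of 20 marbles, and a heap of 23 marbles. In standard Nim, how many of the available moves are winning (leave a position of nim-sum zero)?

Nim-sum: 11 ^ 13 ^ 6 ^ 4 ^ 20 ^ 23 = 7.
The overall nim-sum is X = 7. A heap of size p has a winning move iff p XOR X < p (reduce it to p XOR X).
  11: 11 XOR 7 = 12 ≥ 11 — no move.
  13: 13 XOR 7 = 10 < 13 — winning move (to 10).
  6: 6 XOR 7 = 1 < 6 — winning move (to 1).
  4: 4 XOR 7 = 3 < 4 — winning move (to 3).
  20: 20 XOR 7 = 19 < 20 — winning move (to 19).
  23: 23 XOR 7 = 16 < 23 — winning move (to 16).
That gives 5 winning moves.

5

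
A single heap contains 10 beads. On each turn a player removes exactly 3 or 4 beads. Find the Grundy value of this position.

1

Grundy values for subtraction set {3, 4}:
g(0) = mex{} = 0
g(1) = mex{} = 0
g(2) = mex{} = 0
g(3) = mex{0} = 1
g(4) = mex{0} = 1
g(5) = mex{0} = 1
g(6) = mex{0,1} = 2
g(7) = mex{1} = 0
g(8) = mex{1} = 0
g(9) = mex{1,2} = 0
g(10) = mex{0,2} = 1
So g(10) = 1.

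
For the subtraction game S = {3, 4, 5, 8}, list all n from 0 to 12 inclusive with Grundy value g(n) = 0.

0, 1, 2, 11, 12

Compute g(0), g(1), … for moves {3, 4, 5, 8}:
g(0) = mex{} = 0
g(1) = mex{} = 0
g(2) = mex{} = 0
g(3) = mex{0} = 1
g(4) = mex{0} = 1
g(5) = mex{0} = 1
g(6) = mex{0,1} = 2
g(7) = mex{0,1} = 2
g(8) = mex{0,1} = 2
g(9) = mex{0,1,2} = 3
g(10) = mex{0,1,2} = 3
g(11) = mex{1,2} = 0
g(12) = mex{1,2,3} = 0
The P-positions (g = 0) in 0..12 are 0, 1, 2, 11, 12.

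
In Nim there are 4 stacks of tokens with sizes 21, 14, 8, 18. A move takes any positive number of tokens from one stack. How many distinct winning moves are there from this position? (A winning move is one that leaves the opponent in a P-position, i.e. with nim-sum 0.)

1

Write each in binary and XOR column by column:
  10101  (21)
  01110  (14)
  01000  (8)
  10010  (18)
  -----
  00001  (1)
The overall nim-sum is X = 1. A stack of size p has a winning move iff p XOR X < p (reduce it to p XOR X).
  21: 21 XOR 1 = 20 < 21 — winning move (to 20).
  14: 14 XOR 1 = 15 ≥ 14 — no move.
  8: 8 XOR 1 = 9 ≥ 8 — no move.
  18: 18 XOR 1 = 19 ≥ 18 — no move.
That gives 1 winning move.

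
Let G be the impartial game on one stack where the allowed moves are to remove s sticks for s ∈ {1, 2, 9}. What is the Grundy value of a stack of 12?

2

Build the Grundy sequence with g(k) = mex{g(k−s) : s ∈ {1, 2, 9}, s ≤ k}:
g(0) = mex{} = 0
g(1) = mex{0} = 1
g(2) = mex{0,1} = 2
g(3) = mex{1,2} = 0
g(4) = mex{0,2} = 1
g(5) = mex{0,1} = 2
g(6) = mex{1,2} = 0
g(7) = mex{0,2} = 1
g(8) = mex{0,1} = 2
g(9) = mex{0,1,2} = 3
g(10) = mex{1,2,3} = 0
g(11) = mex{0,2,3} = 1
g(12) = mex{0,1} = 2
So g(12) = 2.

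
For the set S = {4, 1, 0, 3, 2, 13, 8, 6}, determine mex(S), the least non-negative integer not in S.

5

The values 0, 1, 2, 3, 4 are all present; 5 is the first non-negative integer missing from the set.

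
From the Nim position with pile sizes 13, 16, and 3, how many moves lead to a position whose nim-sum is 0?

1

Nim-sum: 13 ^ 16 ^ 3 = 30.
The overall nim-sum is X = 30. A pile of size p has a winning move iff p XOR X < p (reduce it to p XOR X).
  13: 13 XOR 30 = 19 ≥ 13 — no move.
  16: 16 XOR 30 = 14 < 16 — winning move (to 14).
  3: 3 XOR 30 = 29 ≥ 3 — no move.
That gives 1 winning move.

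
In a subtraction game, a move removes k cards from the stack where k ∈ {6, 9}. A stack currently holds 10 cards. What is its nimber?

Build the Grundy sequence with g(k) = mex{g(k−s) : s ∈ {6, 9}, s ≤ k}:
g(0) = mex{} = 0
g(1) = mex{} = 0
g(2) = mex{} = 0
g(3) = mex{} = 0
g(4) = mex{} = 0
g(5) = mex{} = 0
g(6) = mex{0} = 1
g(7) = mex{0} = 1
g(8) = mex{0} = 1
g(9) = mex{0} = 1
g(10) = mex{0} = 1
So g(10) = 1.

1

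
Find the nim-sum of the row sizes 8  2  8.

Compute the nim-sum pairwise:
8 XOR 2 = 10
10 XOR 8 = 2

2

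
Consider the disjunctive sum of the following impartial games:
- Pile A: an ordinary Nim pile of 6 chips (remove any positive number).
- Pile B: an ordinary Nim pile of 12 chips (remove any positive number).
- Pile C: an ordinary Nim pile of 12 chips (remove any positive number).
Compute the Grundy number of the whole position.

Pile A is a plain Nim pile of size 6, so its Grundy value is 6.
Pile B is a plain Nim pile of size 12, so its Grundy value is 12.
Pile C is a plain Nim pile of size 12, so its Grundy value is 12.
By the Sprague-Grundy theorem, the Grundy value of a sum of independent games is the XOR of the component values.
Combined value = 6 ⊕ 12 ⊕ 12 = 6.

6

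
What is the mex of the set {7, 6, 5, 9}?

0 is not in the set, so the mex is 0.

0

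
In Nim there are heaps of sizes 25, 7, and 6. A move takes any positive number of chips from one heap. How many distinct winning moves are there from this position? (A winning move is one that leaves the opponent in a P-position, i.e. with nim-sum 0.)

1

Nim-sum: 25 ^ 7 ^ 6 = 24.
The overall nim-sum is X = 24. A heap of size p has a winning move iff p XOR X < p (reduce it to p XOR X).
  25: 25 XOR 24 = 1 < 25 — winning move (to 1).
  7: 7 XOR 24 = 31 ≥ 7 — no move.
  6: 6 XOR 24 = 30 ≥ 6 — no move.
That gives 1 winning move.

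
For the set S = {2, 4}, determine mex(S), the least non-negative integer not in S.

0

0 is not in the set, so the mex is 0.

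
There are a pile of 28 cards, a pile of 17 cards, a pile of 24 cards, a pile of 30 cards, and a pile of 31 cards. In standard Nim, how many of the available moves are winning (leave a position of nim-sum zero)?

5

Nim-sum: 28 ⊕ 17 ⊕ 24 ⊕ 30 ⊕ 31 = 20.
The overall nim-sum is X = 20. A pile of size p has a winning move iff p XOR X < p (reduce it to p XOR X).
  28: 28 XOR 20 = 8 < 28 — winning move (to 8).
  17: 17 XOR 20 = 5 < 17 — winning move (to 5).
  24: 24 XOR 20 = 12 < 24 — winning move (to 12).
  30: 30 XOR 20 = 10 < 30 — winning move (to 10).
  31: 31 XOR 20 = 11 < 31 — winning move (to 11).
That gives 5 winning moves.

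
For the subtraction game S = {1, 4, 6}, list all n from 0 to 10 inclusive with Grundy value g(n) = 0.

0, 2, 5, 7, 10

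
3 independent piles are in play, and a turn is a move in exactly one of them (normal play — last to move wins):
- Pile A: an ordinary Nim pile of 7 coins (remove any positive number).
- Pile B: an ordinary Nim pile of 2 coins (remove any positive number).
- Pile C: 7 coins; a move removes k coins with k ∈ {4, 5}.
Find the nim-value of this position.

Pile A is a plain Nim pile of size 7, so its Grundy value is 7.
Pile B is a plain Nim pile of size 2, so its Grundy value is 2.
Grundy values for pile C (subtraction set {4, 5}):
g(0) = mex{} = 0
g(1) = mex{} = 0
g(2) = mex{} = 0
g(3) = mex{} = 0
g(4) = mex{0} = 1
g(5) = mex{0} = 1
g(6) = mex{0} = 1
g(7) = mex{0} = 1
So g(7) = 1.
The value of a disjunctive sum is the nim-sum of the parts.
Combined value = 7 XOR 2 XOR 1 = 4.

4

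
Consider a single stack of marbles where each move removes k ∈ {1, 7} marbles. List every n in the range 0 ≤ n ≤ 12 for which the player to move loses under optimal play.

0, 2, 4, 6, 8, 10, 12

Compute g(0), g(1), … for moves {1, 7}:
g(0) = mex{} = 0
g(1) = mex{0} = 1
g(2) = mex{1} = 0
g(3) = mex{0} = 1
g(4) = mex{1} = 0
g(5) = mex{0} = 1
g(6) = mex{1} = 0
g(7) = mex{0} = 1
g(8) = mex{1} = 0
g(9) = mex{0} = 1
g(10) = mex{1} = 0
g(11) = mex{0} = 1
g(12) = mex{1} = 0
The P-positions (g = 0) in 0..12 are 0, 2, 4, 6, 8, 10, 12.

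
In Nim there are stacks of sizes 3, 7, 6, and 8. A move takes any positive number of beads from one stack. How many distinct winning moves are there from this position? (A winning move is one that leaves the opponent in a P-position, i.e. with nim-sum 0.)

1

Compute the nim-sum pairwise:
3 ^ 7 = 4
4 ^ 6 = 2
2 ^ 8 = 10
The overall nim-sum is X = 10. A stack of size p has a winning move iff p XOR X < p (reduce it to p XOR X).
  3: 3 XOR 10 = 9 ≥ 3 — no move.
  7: 7 XOR 10 = 13 ≥ 7 — no move.
  6: 6 XOR 10 = 12 ≥ 6 — no move.
  8: 8 XOR 10 = 2 < 8 — winning move (to 2).
That gives 1 winning move.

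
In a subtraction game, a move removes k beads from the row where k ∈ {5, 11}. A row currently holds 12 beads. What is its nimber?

Compute g(0), g(1), … for moves {5, 11}:
k:     0  1  2  3  4  5  6  7  8  9 10 11 12
g(k):  0  0  0  0  0  1  1  1  1  1  0  2  2
So g(12) = 2.

2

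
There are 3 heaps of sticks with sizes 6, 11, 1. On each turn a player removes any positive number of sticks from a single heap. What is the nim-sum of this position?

12

Compute the nim-sum pairwise:
6 ⊕ 11 = 13
13 ⊕ 1 = 12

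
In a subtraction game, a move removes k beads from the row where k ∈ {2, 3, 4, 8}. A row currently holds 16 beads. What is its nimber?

Compute g(0), g(1), … for moves {2, 3, 4, 8}:
k:     0  1  2  3  4  5  6  7  8  9 10 11 12 13 14 15 16
g(k):  0  0  1  1  2  2  0  0  1  1  2  2  0  0  1  1  2
So g(16) = 2.

2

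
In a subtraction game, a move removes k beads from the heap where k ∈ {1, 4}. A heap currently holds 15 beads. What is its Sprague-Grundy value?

Build the Grundy sequence with g(k) = mex{g(k−s) : s ∈ {1, 4}, s ≤ k}:
k:     0  1  2  3  4  5  6  7  8  9 10 11 12 13 14 15
g(k):  0  1  0  1  2  0  1  0  1  2  0  1  0  1  2  0
So g(15) = 0.

0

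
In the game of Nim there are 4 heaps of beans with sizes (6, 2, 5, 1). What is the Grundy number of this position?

0

Compute the nim-sum pairwise:
6 ⊕ 2 = 4
4 ⊕ 5 = 1
1 ⊕ 1 = 0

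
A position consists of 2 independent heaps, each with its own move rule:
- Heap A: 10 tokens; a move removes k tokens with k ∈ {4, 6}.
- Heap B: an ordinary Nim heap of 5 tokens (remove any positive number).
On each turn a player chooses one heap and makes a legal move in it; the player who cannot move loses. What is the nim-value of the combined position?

Build the Grundy sequence for heap A with g(k) = mex{g(k−s) : s ∈ {4, 6}, s ≤ k}:
k:     0  1  2  3  4  5  6  7  8  9 10
g(k):  0  0  0  0  1  1  1  1  2  2  0
So g(10) = 0.
Heap B is a plain Nim heap of size 5, so its Grundy value is 5.
By the Sprague-Grundy theorem, the Grundy value of a sum of independent games is the XOR of the component values.
Combined value = 0 XOR 5 = 5.

5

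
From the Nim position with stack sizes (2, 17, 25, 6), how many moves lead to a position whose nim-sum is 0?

1

Bitwise XOR of the heap sizes:
  00010  (2)
  10001  (17)
  11001  (25)
  00110  (6)
  -----
  01100  (12)
The overall nim-sum is X = 12. A stack of size p has a winning move iff p XOR X < p (reduce it to p XOR X).
  2: 2 XOR 12 = 14 ≥ 2 — no move.
  17: 17 XOR 12 = 29 ≥ 17 — no move.
  25: 25 XOR 12 = 21 < 25 — winning move (to 21).
  6: 6 XOR 12 = 10 ≥ 6 — no move.
That gives 1 winning move.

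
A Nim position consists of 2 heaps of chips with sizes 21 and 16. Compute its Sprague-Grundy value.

5

Nim-sum: 21 XOR 16 = 5.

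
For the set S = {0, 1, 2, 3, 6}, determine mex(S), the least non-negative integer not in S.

4

The values 0, 1, 2, 3 are all present; 4 is the first non-negative integer missing from the set.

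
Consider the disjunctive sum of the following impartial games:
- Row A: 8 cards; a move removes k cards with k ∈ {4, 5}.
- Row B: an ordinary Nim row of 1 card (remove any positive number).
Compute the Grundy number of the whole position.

Build the Grundy sequence for row A with g(k) = mex{g(k−s) : s ∈ {4, 5}, s ≤ k}:
g(0) = mex{} = 0
g(1) = mex{} = 0
g(2) = mex{} = 0
g(3) = mex{} = 0
g(4) = mex{0} = 1
g(5) = mex{0} = 1
g(6) = mex{0} = 1
g(7) = mex{0} = 1
g(8) = mex{0,1} = 2
So g(8) = 2.
Row B is a plain Nim row of size 1, so its Grundy value is 1.
The value of a disjunctive sum is the nim-sum of the parts.
Combined value = 2 XOR 1 = 3.

3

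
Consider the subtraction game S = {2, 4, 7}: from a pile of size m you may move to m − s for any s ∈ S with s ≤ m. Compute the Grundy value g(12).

Grundy values for subtraction set {2, 4, 7}:
g(0) = mex{} = 0
g(1) = mex{} = 0
g(2) = mex{0} = 1
g(3) = mex{0} = 1
g(4) = mex{0,1} = 2
g(5) = mex{0,1} = 2
g(6) = mex{1,2} = 0
g(7) = mex{0,1,2} = 3
g(8) = mex{0,2} = 1
g(9) = mex{1,2,3} = 0
g(10) = mex{0,1} = 2
g(11) = mex{0,2,3} = 1
g(12) = mex{1,2} = 0
So g(12) = 0.

0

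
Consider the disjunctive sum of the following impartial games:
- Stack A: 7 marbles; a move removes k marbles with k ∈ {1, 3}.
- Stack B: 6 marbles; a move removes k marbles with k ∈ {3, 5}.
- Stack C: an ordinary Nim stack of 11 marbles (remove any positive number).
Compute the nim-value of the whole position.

Grundy values for stack A (subtraction set {1, 3}):
k:     0  1  2  3  4  5  6  7
g(k):  0  1  0  1  0  1  0  1
So g(7) = 1.
Build the Grundy sequence for stack B with g(k) = mex{g(k−s) : s ∈ {3, 5}, s ≤ k}:
k:     0  1  2  3  4  5  6
g(k):  0  0  0  1  1  1  2
So g(6) = 2.
Stack C is a plain Nim stack of size 11, so its Grundy value is 11.
By the Sprague-Grundy theorem, the Grundy value of a sum of independent games is the XOR of the component values.
Combined value = 1 ⊕ 2 ⊕ 11 = 8.

8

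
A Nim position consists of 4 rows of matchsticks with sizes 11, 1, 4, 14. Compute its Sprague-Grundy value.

Bitwise XOR of the heap sizes:
  1011  (11)
  0001  (1)
  0100  (4)
  1110  (14)
  ----
  0000  (0)

0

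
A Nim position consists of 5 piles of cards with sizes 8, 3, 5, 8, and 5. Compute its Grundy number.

3

Write each in binary and XOR column by column:
  1000  (8)
  0011  (3)
  0101  (5)
  1000  (8)
  0101  (5)
  ----
  0011  (3)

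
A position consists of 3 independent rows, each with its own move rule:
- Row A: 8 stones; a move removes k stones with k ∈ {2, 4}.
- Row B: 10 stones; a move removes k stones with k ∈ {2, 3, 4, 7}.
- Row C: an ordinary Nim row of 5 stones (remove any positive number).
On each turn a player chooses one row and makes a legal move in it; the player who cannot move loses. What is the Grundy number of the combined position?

6

Grundy values for row A (subtraction set {2, 4}):
k:     0  1  2  3  4  5  6  7  8
g(k):  0  0  1  1  2  2  0  0  1
So g(8) = 1.
For row B, compute g(0), g(1), … with moves {2, 3, 4, 7}:
g(0) = mex{} = 0
g(1) = mex{} = 0
g(2) = mex{0} = 1
g(3) = mex{0} = 1
g(4) = mex{0,1} = 2
g(5) = mex{0,1} = 2
g(6) = mex{1,2} = 0
g(7) = mex{0,1,2} = 3
g(8) = mex{0,2} = 1
g(9) = mex{0,1,2,3} = 4
g(10) = mex{0,1,3} = 2
So g(10) = 2.
Row C is a plain Nim row of size 5, so its Grundy value is 5.
The value of a disjunctive sum is the nim-sum of the parts.
Combined value = 1 ⊕ 2 ⊕ 5 = 6.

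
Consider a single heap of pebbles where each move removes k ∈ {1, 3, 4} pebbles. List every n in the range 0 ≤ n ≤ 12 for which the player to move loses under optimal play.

Grundy values for subtraction set {1, 3, 4}:
k:     0  1  2  3  4  5  6  7  8  9 10 11 12
g(k):  0  1  0  1  2  3  2  0  1  0  1  2  3
The P-positions (g = 0) in 0..12 are 0, 2, 7, 9.

0, 2, 7, 9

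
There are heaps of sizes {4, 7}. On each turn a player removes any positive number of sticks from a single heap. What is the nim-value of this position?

3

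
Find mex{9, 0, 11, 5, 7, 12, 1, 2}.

The values 0, 1, 2 are all present; 3 is the first non-negative integer missing from the set.

3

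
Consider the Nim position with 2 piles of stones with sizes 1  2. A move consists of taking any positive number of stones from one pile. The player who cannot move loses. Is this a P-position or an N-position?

Compute the nim-sum pairwise:
1 XOR 2 = 3
The nim-sum is 3 ≠ 0, so this is an N-position: the player to move can win.

N-position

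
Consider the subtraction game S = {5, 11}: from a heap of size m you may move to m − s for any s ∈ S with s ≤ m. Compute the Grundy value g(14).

2

Grundy values for subtraction set {5, 11}:
g(0) = mex{} = 0
g(1) = mex{} = 0
g(2) = mex{} = 0
g(3) = mex{} = 0
g(4) = mex{} = 0
g(5) = mex{0} = 1
g(6) = mex{0} = 1
g(7) = mex{0} = 1
g(8) = mex{0} = 1
g(9) = mex{0} = 1
g(10) = mex{1} = 0
g(11) = mex{0,1} = 2
g(12) = mex{0,1} = 2
g(13) = mex{0,1} = 2
g(14) = mex{0,1} = 2
So g(14) = 2.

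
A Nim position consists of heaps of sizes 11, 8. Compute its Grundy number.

3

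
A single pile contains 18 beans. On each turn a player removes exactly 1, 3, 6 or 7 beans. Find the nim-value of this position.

2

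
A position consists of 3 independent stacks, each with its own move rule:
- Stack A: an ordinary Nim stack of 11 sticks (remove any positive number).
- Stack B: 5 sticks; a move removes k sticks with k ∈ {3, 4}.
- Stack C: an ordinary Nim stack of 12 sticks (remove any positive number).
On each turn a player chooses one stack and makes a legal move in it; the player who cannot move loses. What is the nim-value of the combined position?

Stack A is a plain Nim stack of size 11, so its Grundy value is 11.
Build the Grundy sequence for stack B with g(k) = mex{g(k−s) : s ∈ {3, 4}, s ≤ k}:
k:     0  1  2  3  4  5
g(k):  0  0  0  1  1  1
So g(5) = 1.
Stack C is a plain Nim stack of size 12, so its Grundy value is 12.
By the Sprague-Grundy theorem, the Grundy value of a sum of independent games is the XOR of the component values.
Combined value = 11 ⊕ 1 ⊕ 12 = 6.

6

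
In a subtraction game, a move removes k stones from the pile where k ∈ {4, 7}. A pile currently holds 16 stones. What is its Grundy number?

Build the Grundy sequence with g(k) = mex{g(k−s) : s ∈ {4, 7}, s ≤ k}:
k:     0  1  2  3  4  5  6  7  8  9 10 11 12 13 14 15 16
g(k):  0  0  0  0  1  1  1  1  2  2  2  0  0  0  0  1  1
So g(16) = 1.

1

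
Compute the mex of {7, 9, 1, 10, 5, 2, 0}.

The values 0, 1, 2 are all present; 3 is the first non-negative integer missing from the set.

3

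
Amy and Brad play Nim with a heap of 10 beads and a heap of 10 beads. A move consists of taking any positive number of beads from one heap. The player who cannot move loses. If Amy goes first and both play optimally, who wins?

Brad wins

Bitwise XOR of the heap sizes:
  1010  (10)
  1010  (10)
  ----
  0000  (0)
The nim-sum is 0, so this is a P-position: the player to move is in a losing position under optimal play; Amy is about to move from it and so loses — Brad wins.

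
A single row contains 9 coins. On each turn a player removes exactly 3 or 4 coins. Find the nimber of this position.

Grundy values for subtraction set {3, 4}:
g(0) = mex{} = 0
g(1) = mex{} = 0
g(2) = mex{} = 0
g(3) = mex{0} = 1
g(4) = mex{0} = 1
g(5) = mex{0} = 1
g(6) = mex{0,1} = 2
g(7) = mex{1} = 0
g(8) = mex{1} = 0
g(9) = mex{1,2} = 0
So g(9) = 0.

0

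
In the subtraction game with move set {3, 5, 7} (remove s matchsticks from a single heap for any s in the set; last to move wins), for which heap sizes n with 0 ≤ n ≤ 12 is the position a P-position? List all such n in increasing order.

0, 1, 2, 10, 11, 12

Grundy values for subtraction set {3, 5, 7}:
g(0) = mex{} = 0
g(1) = mex{} = 0
g(2) = mex{} = 0
g(3) = mex{0} = 1
g(4) = mex{0} = 1
g(5) = mex{0} = 1
g(6) = mex{0,1} = 2
g(7) = mex{0,1} = 2
g(8) = mex{0,1} = 2
g(9) = mex{0,1,2} = 3
g(10) = mex{1,2} = 0
g(11) = mex{1,2} = 0
g(12) = mex{1,2,3} = 0
The P-positions (g = 0) in 0..12 are 0, 1, 2, 10, 11, 12.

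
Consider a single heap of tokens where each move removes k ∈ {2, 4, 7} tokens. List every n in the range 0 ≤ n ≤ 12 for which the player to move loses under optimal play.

0, 1, 6, 9, 12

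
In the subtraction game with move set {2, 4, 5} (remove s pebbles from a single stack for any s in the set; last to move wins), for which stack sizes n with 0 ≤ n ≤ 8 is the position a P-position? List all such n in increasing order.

0, 1, 7, 8

Compute g(0), g(1), … for moves {2, 4, 5}:
k:     0  1  2  3  4  5  6  7  8
g(k):  0  0  1  1  2  2  3  0  0
The P-positions (g = 0) in 0..8 are 0, 1, 7, 8.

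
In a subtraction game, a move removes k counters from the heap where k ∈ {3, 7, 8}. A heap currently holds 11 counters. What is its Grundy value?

0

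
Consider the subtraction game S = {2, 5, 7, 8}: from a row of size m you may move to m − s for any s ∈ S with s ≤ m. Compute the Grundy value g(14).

Build the Grundy sequence with g(k) = mex{g(k−s) : s ∈ {2, 5, 7, 8}, s ≤ k}:
g(0) = mex{} = 0
g(1) = mex{} = 0
g(2) = mex{0} = 1
g(3) = mex{0} = 1
g(4) = mex{1} = 0
g(5) = mex{0,1} = 2
g(6) = mex{0} = 1
g(7) = mex{0,1,2} = 3
g(8) = mex{0,1} = 2
g(9) = mex{0,1,3} = 2
g(10) = mex{1,2} = 0
g(11) = mex{0,1,2} = 3
g(12) = mex{0,2,3} = 1
g(13) = mex{1,2,3} = 0
g(14) = mex{1,2,3} = 0
So g(14) = 0.

0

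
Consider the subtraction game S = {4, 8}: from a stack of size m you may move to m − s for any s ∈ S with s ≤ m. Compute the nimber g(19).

1

Grundy values for subtraction set {4, 8}:
k:     0  1  2  3  4  5  6  7  8  9 10 11 12 13 14 15 16 17 18 19
g(k):  0  0  0  0  1  1  1  1  2  2  2  2  0  0  0  0  1  1  1  1
So g(19) = 1.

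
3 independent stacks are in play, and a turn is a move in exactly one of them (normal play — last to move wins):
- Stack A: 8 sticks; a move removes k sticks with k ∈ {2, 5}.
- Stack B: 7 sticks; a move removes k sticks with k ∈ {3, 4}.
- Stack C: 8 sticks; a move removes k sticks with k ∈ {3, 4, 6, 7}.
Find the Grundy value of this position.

2

Build the Grundy sequence for stack A with g(k) = mex{g(k−s) : s ∈ {2, 5}, s ≤ k}:
k:     0  1  2  3  4  5  6  7  8
g(k):  0  0  1  1  0  2  1  0  0
So g(8) = 0.
Build the Grundy sequence for stack B with g(k) = mex{g(k−s) : s ∈ {3, 4}, s ≤ k}:
g(0) = mex{} = 0
g(1) = mex{} = 0
g(2) = mex{} = 0
g(3) = mex{0} = 1
g(4) = mex{0} = 1
g(5) = mex{0} = 1
g(6) = mex{0,1} = 2
g(7) = mex{1} = 0
So g(7) = 0.
For stack C, compute g(0), g(1), … with moves {3, 4, 6, 7}:
g(0) = mex{} = 0
g(1) = mex{} = 0
g(2) = mex{} = 0
g(3) = mex{0} = 1
g(4) = mex{0} = 1
g(5) = mex{0} = 1
g(6) = mex{0,1} = 2
g(7) = mex{0,1} = 2
g(8) = mex{0,1} = 2
So g(8) = 2.
The value of a disjunctive sum is the nim-sum of the parts.
Combined value = 0 XOR 0 XOR 2 = 2.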